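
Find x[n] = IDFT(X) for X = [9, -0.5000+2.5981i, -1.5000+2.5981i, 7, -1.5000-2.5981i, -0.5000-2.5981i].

x[n] = (1/6) Σ(k=0 to 5) X[k] · e^(2πikn/6)

Computing each x[n]:
x[0] = 2
x[1] = -1
x[2] = 3
x[3] = 0
x[4] = 3
x[5] = 2

x = [2, -1, 3, 0, 3, 2]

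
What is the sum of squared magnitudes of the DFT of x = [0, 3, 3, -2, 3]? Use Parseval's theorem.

Parseval: Σ|x[n]|² = (1/N)Σ|X[k]|², so Σ|X[k]|² = N·Σ|x[n]|² = 5·31.0000

Σ|X[k]|² = N·Σ|x[n]|² = 5·31.0000 = 155.0000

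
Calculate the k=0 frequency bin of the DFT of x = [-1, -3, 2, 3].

X[0] = Σ(n=0 to 3) x[n] · ω_4^0 = Σ x[n]
= (-1) + (-3) + (2) + (3)

X[0] = 1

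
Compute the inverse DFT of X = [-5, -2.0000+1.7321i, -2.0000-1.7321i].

x[n] = (1/3) Σ(k=0 to 2) X[k] · e^(2πikn/3)

Computing each x[n]:
x[0] = -3
x[1] = -2
x[2] = 0

x = [-3, -2, 0]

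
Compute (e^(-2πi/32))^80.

Since ω_32^32 = 1, powers reduce modulo 32.
80 mod 32 = 16
So ω_32^80 = ω_32^16 = e^(-2πi·16/32)

ω_32^80 = ω_32^16 = -1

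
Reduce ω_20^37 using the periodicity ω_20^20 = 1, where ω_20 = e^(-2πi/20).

Since ω_20^20 = 1, powers reduce modulo 20.
37 mod 20 = 17
So ω_20^37 = ω_20^17 = e^(-2πi·17/20)

ω_20^37 = ω_20^17 = 0.5878+0.8090i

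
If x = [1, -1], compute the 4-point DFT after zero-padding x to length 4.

Original 2-point DFT: [0, 2]
Zero-padded 4-point DFT provides frequency interpolation.

DFT_4([x, 0, ...]) = [0, 1+1i, 2, 1-1i]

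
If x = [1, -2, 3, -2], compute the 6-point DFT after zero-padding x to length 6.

Original 4-point DFT: [0, -2, 8, -2]
Zero-padded 6-point DFT provides frequency interpolation.

DFT_6([x, 0, ...]) = [0, 0.5000-0.8660i, -1.5000+4.3301i, 8, -1.5000-4.3301i, 0.5000+0.8660i]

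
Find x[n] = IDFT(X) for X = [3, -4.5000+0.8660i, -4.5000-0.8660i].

x[n] = (1/3) Σ(k=0 to 2) X[k] · e^(2πikn/3)

Computing each x[n]:
x[0] = -2
x[1] = 2
x[2] = 3

x = [-2, 2, 3]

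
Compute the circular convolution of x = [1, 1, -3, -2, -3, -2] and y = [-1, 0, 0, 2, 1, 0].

(x ⊛ y)[n] = Σ(m=0 to 5) x[m] · y[(n-m) mod 6]

Computing each output sample:
(x ⊛ y)[0] = -8
(x ⊛ y)[1] = -9
(x ⊛ y)[2] = -4
(x ⊛ y)[3] = 2
(x ⊛ y)[4] = 6
(x ⊛ y)[5] = -3

x ⊛ y = [-8, -9, -4, 2, 6, -3]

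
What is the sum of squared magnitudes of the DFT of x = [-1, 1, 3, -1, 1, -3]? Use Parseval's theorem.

Parseval: Σ|x[n]|² = (1/N)Σ|X[k]|², so Σ|X[k]|² = N·Σ|x[n]|² = 6·22.0000

Σ|X[k]|² = N·Σ|x[n]|² = 6·22.0000 = 132.0000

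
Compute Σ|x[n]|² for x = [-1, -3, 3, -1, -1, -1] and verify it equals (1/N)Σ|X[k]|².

Time domain:
Σ|x[n]|² = |-1|² + |-3|² + |3|² + |-1|² + |-1|² + |-1|² = 22.0000

Frequency domain:
(1/6)Σ|X[k]|² = (1/6)(|-4|² + |-3.0000-1.7321i|² + |-1.0000+5.1962i|² + |6|² + |-1.0000-5.1962i|² + |-3.0000+1.7321i|²) = (1/6)·132.0000 = 22.0000

Both sides agree, confirming Parseval's theorem.

Σ|x[n]|² = (1/N)Σ|X[k]|² = 22.0000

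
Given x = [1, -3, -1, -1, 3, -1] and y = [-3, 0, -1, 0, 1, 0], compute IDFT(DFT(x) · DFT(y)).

(x ⊛ y)[n] = Σ(m=0 to 5) x[m] · y[(n-m) mod 6]

Computing each output sample:
(x ⊛ y)[0] = -7
(x ⊛ y)[1] = 9
(x ⊛ y)[2] = 5
(x ⊛ y)[3] = 5
(x ⊛ y)[4] = -7
(x ⊛ y)[5] = 1

x ⊛ y = [-7, 9, 5, 5, -7, 1]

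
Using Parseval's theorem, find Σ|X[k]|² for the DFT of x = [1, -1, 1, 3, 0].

Parseval: Σ|x[n]|² = (1/N)Σ|X[k]|², so Σ|X[k]|² = N·Σ|x[n]|² = 5·12.0000

Σ|X[k]|² = N·Σ|x[n]|² = 5·12.0000 = 60.0000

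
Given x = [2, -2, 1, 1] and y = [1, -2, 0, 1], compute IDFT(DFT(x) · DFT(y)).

(x ⊛ y)[n] = Σ(m=0 to 3) x[m] · y[(n-m) mod 4]

Computing each output sample:
(x ⊛ y)[0] = -2
(x ⊛ y)[1] = -5
(x ⊛ y)[2] = 6
(x ⊛ y)[3] = 1

x ⊛ y = [-2, -5, 6, 1]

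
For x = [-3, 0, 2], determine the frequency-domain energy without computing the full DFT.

Parseval: Σ|x[n]|² = (1/N)Σ|X[k]|², so Σ|X[k]|² = N·Σ|x[n]|² = 3·13.0000

Σ|X[k]|² = N·Σ|x[n]|² = 3·13.0000 = 39.0000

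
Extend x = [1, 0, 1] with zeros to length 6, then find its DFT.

Original 3-point DFT: [2, 0.5000+0.8660i, 0.5000-0.8660i]
Zero-padded 6-point DFT provides frequency interpolation.

DFT_6([x, 0, ...]) = [2, 0.5000-0.8660i, 0.5000+0.8660i, 2, 0.5000-0.8660i, 0.5000+0.8660i]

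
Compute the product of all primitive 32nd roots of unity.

The primitive 32nd roots of unity are ω_32^k for k coprime to 32: k ∈ {1, 3, 5, 7, 9, 11, 13, 15, 17, 19, 21, 23, 25, 27, 29, 31}
Their product equals the constant term of the cyclotomic polynomial Φ_32(x) up to sign.
For n ≥ 3, the product of all primitive nth roots of unity is 1. (For n=1 it is 1; for n=2 it is -1.)

1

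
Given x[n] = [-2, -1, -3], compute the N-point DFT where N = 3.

X[k] = Σ(n=0 to 2) x[n] · ω_3^(nk)
where ω_3 = e^(-2πi/3)

Computing each X[k]:
X[0] = -6
X[1] = -1.7321i
X[2] = 1.7321i

X = [-6, -1.7321i, 1.7321i]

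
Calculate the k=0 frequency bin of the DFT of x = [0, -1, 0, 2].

X[0] = Σ(n=0 to 3) x[n] · ω_4^0 = Σ x[n]
= (0) + (-1) + (0) + (2)

X[0] = 1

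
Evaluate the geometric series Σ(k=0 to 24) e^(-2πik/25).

Sum of all nth roots of unity equals 0 for n > 1 (geometric series with r ≠ 1).

0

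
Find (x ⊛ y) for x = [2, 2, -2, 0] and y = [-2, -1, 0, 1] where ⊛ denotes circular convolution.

(x ⊛ y)[n] = Σ(m=0 to 3) x[m] · y[(n-m) mod 4]

Computing each output sample:
(x ⊛ y)[0] = -2
(x ⊛ y)[1] = -8
(x ⊛ y)[2] = 2
(x ⊛ y)[3] = 4

x ⊛ y = [-2, -8, 2, 4]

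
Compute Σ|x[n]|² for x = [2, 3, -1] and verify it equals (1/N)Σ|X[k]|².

Time domain:
Σ|x[n]|² = |2|² + |3|² + |-1|² = 14.0000

Frequency domain:
(1/3)Σ|X[k]|² = (1/3)(|4|² + |1.0000-3.4641i|² + |1.0000+3.4641i|²) = (1/3)·42.0000 = 14.0000

Both sides agree, confirming Parseval's theorem.

Σ|x[n]|² = (1/N)Σ|X[k]|² = 14.0000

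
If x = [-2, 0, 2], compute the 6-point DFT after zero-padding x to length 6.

Original 3-point DFT: [0, -3.0000+1.7321i, -3.0000-1.7321i]
Zero-padded 6-point DFT provides frequency interpolation.

DFT_6([x, 0, ...]) = [0, -3.0000-1.7321i, -3.0000+1.7321i, 0, -3.0000-1.7321i, -3.0000+1.7321i]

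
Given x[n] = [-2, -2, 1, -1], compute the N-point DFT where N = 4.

X[k] = Σ(n=0 to 3) x[n] · ω_4^(nk)
where ω_4 = e^(-2πi/4)

Computing each X[k]:
X[0] = -4
X[1] = -3+1i
X[2] = 2
X[3] = -3-1i

X = [-4, -3+1i, 2, -3-1i]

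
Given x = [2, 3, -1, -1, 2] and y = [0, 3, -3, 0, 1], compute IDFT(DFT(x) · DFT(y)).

(x ⊛ y)[n] = Σ(m=0 to 4) x[m] · y[(n-m) mod 5]

Computing each output sample:
(x ⊛ y)[0] = 12
(x ⊛ y)[1] = -1
(x ⊛ y)[2] = 2
(x ⊛ y)[3] = -10
(x ⊛ y)[4] = 2

x ⊛ y = [12, -1, 2, -10, 2]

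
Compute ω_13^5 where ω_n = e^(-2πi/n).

ω_13^5 = e^(-2πi·5/13)
= cos(-2π·5/13) + i·sin(-2π·5/13)
= cos(-10π/13) + i·sin(-10π/13)

ω_13^5 = cos(-10π/13) + i·sin(-10π/13) = -0.7485-0.6631i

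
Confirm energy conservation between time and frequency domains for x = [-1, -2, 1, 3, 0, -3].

Time domain:
Σ|x[n]|² = |-1|² + |-2|² + |1|² + |3|² + |0|² + |-3|² = 24.0000

Frequency domain:
(1/6)Σ|X[k]|² = (1/6)(|-2|² + |-7.0000-1.7321i|² + |4|² + |2|² + |4|² + |-7.0000+1.7321i|²) = (1/6)·144.0000 = 24.0000

Both sides agree, confirming Parseval's theorem.

Σ|x[n]|² = (1/N)Σ|X[k]|² = 24.0000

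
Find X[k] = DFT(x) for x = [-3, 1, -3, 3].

X[k] = Σ(n=0 to 3) x[n] · ω_4^(nk)
where ω_4 = e^(-2πi/4)

Computing each X[k]:
X[0] = -2
X[1] = 2i
X[2] = -10
X[3] = -2i

X = [-2, 2i, -10, -2i]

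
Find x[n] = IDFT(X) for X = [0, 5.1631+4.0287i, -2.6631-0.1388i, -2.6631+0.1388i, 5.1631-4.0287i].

x[n] = (1/5) Σ(k=0 to 4) X[k] · e^(2πikn/5)

Computing each x[n]:
x[0] = 1
x[1] = 0
x[2] = -3
x[3] = -1
x[4] = 3

x = [1, 0, -3, -1, 3]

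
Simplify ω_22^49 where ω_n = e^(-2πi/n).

Since ω_22^22 = 1, powers reduce modulo 22.
49 mod 22 = 5
So ω_22^49 = ω_22^5 = e^(-2πi·5/22)

ω_22^49 = ω_22^5 = 0.1423-0.9898i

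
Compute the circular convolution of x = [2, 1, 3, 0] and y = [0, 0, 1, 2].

(x ⊛ y)[n] = Σ(m=0 to 3) x[m] · y[(n-m) mod 4]

Computing each output sample:
(x ⊛ y)[0] = 5
(x ⊛ y)[1] = 6
(x ⊛ y)[2] = 2
(x ⊛ y)[3] = 5

x ⊛ y = [5, 6, 2, 5]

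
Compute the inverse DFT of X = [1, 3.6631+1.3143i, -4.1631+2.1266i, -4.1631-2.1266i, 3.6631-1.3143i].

x[n] = (1/5) Σ(k=0 to 4) X[k] · e^(2πikn/5)

Computing each x[n]:
x[0] = 0
x[1] = 1
x[2] = -1
x[3] = -2
x[4] = 3

x = [0, 1, -1, -2, 3]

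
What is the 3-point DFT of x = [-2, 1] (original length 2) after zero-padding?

Original 2-point DFT: [-1, -3]
Zero-padded 3-point DFT provides frequency interpolation.

DFT_3([x, 0, ...]) = [-1, -2.5000-0.8660i, -2.5000+0.8660i]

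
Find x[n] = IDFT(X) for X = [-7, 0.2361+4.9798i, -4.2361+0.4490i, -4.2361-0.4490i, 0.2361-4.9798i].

x[n] = (1/5) Σ(k=0 to 4) X[k] · e^(2πikn/5)

Computing each x[n]:
x[0] = -3
x[1] = -2
x[2] = -3
x[3] = -1
x[4] = 2

x = [-3, -2, -3, -1, 2]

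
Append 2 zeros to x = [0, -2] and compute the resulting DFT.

Original 2-point DFT: [-2, 2]
Zero-padded 4-point DFT provides frequency interpolation.

DFT_4([x, 0, ...]) = [-2, 2i, 2, -2i]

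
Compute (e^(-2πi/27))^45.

Since ω_27^27 = 1, powers reduce modulo 27.
45 mod 27 = 18
So ω_27^45 = ω_27^18 = e^(-2πi·18/27)

ω_27^45 = ω_27^18 = -0.5000+0.8660i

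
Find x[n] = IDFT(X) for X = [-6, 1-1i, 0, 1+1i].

x[n] = (1/4) Σ(k=0 to 3) X[k] · e^(2πikn/4)

Computing each x[n]:
x[0] = -1
x[1] = -1
x[2] = -2
x[3] = -2

x = [-1, -1, -2, -2]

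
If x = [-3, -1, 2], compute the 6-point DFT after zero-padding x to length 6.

Original 3-point DFT: [-2, -3.5000+2.5981i, -3.5000-2.5981i]
Zero-padded 6-point DFT provides frequency interpolation.

DFT_6([x, 0, ...]) = [-2, -4.5000-0.8660i, -3.5000+2.5981i, 0, -3.5000-2.5981i, -4.5000+0.8660i]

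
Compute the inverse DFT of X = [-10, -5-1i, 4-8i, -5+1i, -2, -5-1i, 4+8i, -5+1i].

x[n] = (1/8) Σ(k=0 to 7) X[k] · e^(2πikn/8)

Computing each x[n]:
x[0] = -3
x[1] = 1
x[2] = -2
x[3] = -3
x[4] = 2
x[5] = 1
x[6] = -3
x[7] = -3

x = [-3, 1, -2, -3, 2, 1, -3, -3]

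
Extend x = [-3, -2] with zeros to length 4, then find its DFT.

Original 2-point DFT: [-5, -1]
Zero-padded 4-point DFT provides frequency interpolation.

DFT_4([x, 0, ...]) = [-5, -3+2i, -1, -3-2i]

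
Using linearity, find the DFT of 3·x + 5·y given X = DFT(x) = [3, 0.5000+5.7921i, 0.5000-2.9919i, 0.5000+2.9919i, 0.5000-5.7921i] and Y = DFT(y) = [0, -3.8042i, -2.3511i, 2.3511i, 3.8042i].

By linearity: DFT(3x + 5y) = 3·DFT(x) + 5·DFT(y)
= 3·[3, 0.5000+5.7921i, 0.5000-2.9919i, 0.5000+2.9919i, 0.5000-5.7921i] + 5·[0, -3.8042i, -2.3511i, 2.3511i, 3.8042i]

Computing element-wise:
Z[0] = 3·(3) + 5·(0) = 9
Z[1] = 3·(0.5000+5.7921i) + 5·(-3.8042i) = 1.5000-1.6447i
Z[2] = 3·(0.5000-2.9919i) + 5·(-2.3511i) = 1.5000-20.7312i
Z[3] = 3·(0.5000+2.9919i) + 5·(2.3511i) = 1.5000+20.7312i
Z[4] = 3·(0.5000-5.7921i) + 5·(3.8042i) = 1.5000+1.6447i

DFT(3x + 5y) = 3·X + 5·Y = [9, 1.5000-1.6447i, 1.5000-20.7312i, 1.5000+20.7312i, 1.5000+1.6447i]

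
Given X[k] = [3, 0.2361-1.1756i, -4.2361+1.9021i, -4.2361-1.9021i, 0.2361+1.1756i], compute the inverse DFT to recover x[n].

x[n] = (1/5) Σ(k=0 to 4) X[k] · e^(2πikn/5)

Computing each x[n]:
x[0] = -1
x[1] = 2
x[2] = 1
x[3] = -1
x[4] = 2

x = [-1, 2, 1, -1, 2]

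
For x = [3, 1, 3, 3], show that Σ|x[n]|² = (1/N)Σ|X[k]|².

Time domain:
Σ|x[n]|² = |3|² + |1|² + |3|² + |3|² = 28.0000

Frequency domain:
(1/4)Σ|X[k]|² = (1/4)(|10|² + |2i|² + |2|² + |-2i|²) = (1/4)·112.0000 = 28.0000

Both sides agree, confirming Parseval's theorem.

Σ|x[n]|² = (1/N)Σ|X[k]|² = 28.0000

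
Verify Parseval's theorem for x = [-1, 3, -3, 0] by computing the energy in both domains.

Time domain:
Σ|x[n]|² = |-1|² + |3|² + |-3|² + |0|² = 19.0000

Frequency domain:
(1/4)Σ|X[k]|² = (1/4)(|-1|² + |2-3i|² + |-7|² + |2+3i|²) = (1/4)·76.0000 = 19.0000

Both sides agree, confirming Parseval's theorem.

Σ|x[n]|² = (1/N)Σ|X[k]|² = 19.0000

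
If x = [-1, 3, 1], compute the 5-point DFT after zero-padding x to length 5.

Original 3-point DFT: [3, -3.0000-1.7321i, -3.0000+1.7321i]
Zero-padded 5-point DFT provides frequency interpolation.

DFT_5([x, 0, ...]) = [3, -0.8820-3.4410i, -3.1180-0.8123i, -3.1180+0.8123i, -0.8820+3.4410i]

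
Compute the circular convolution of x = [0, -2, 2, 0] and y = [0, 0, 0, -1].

(x ⊛ y)[n] = Σ(m=0 to 3) x[m] · y[(n-m) mod 4]

Computing each output sample:
(x ⊛ y)[0] = 2
(x ⊛ y)[1] = -2
(x ⊛ y)[2] = 0
(x ⊛ y)[3] = 0

x ⊛ y = [2, -2, 0, 0]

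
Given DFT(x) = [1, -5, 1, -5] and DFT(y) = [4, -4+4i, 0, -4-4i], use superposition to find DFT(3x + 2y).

By linearity: DFT(3x + 2y) = 3·DFT(x) + 2·DFT(y)
= 3·[1, -5, 1, -5] + 2·[4, -4+4i, 0, -4-4i]

Computing element-wise:
Z[0] = 3·(1) + 2·(4) = 11
Z[1] = 3·(-5) + 2·(-4+4i) = -23+8i
Z[2] = 3·(1) + 2·(0) = 3
Z[3] = 3·(-5) + 2·(-4-4i) = -23-8i

DFT(3x + 2y) = 3·X + 2·Y = [11, -23+8i, 3, -23-8i]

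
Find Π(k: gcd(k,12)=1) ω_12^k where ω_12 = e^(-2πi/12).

The primitive 12th roots of unity are ω_12^k for k coprime to 12: k ∈ {1, 5, 7, 11}
Their product equals the constant term of the cyclotomic polynomial Φ_12(x) up to sign.
For n ≥ 3, the product of all primitive nth roots of unity is 1. (For n=1 it is 1; for n=2 it is -1.)

1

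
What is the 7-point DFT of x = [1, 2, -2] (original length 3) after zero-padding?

Original 3-point DFT: [1, 1.0000-3.4641i, 1.0000+3.4641i]
Zero-padded 7-point DFT provides frequency interpolation.

DFT_7([x, 0, ...]) = [1, 2.6920+0.3862i, 2.3569-2.8176i, -2.0489-2.4314i, -2.0489+2.4314i, 2.3569+2.8176i, 2.6920-0.3862i]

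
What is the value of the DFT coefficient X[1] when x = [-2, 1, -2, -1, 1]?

X[1] = Σ(n=0 to 4) x[n] · ω_5^(1n) where ω_5 = e^(-2πi/5)
= (-2)·ω_5^0 + (1)·ω_5^1 + (-2)·ω_5^2 + (-1)·ω_5^3 + (1)·ω_5^4

X[1] = 1.0451+0.5878i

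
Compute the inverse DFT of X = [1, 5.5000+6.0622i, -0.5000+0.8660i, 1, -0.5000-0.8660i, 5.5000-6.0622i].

x[n] = (1/6) Σ(k=0 to 5) X[k] · e^(2πikn/6)

Computing each x[n]:
x[0] = 2
x[1] = -1
x[2] = -2
x[3] = -2
x[4] = 1
x[5] = 3

x = [2, -1, -2, -2, 1, 3]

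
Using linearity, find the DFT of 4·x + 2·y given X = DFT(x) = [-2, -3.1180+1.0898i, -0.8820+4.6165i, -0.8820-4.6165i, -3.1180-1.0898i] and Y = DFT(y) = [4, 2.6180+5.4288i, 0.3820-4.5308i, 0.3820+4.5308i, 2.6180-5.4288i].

By linearity: DFT(4x + 2y) = 4·DFT(x) + 2·DFT(y)
= 4·[-2, -3.1180+1.0898i, -0.8820+4.6165i, -0.8820-4.6165i, -3.1180-1.0898i] + 2·[4, 2.6180+5.4288i, 0.3820-4.5308i, 0.3820+4.5308i, 2.6180-5.4288i]

Computing element-wise:
Z[0] = 4·(-2) + 2·(4) = 0
Z[1] = 4·(-3.1180+1.0898i) + 2·(2.6180+5.4288i) = -7.2360+15.2168i
Z[2] = 4·(-0.8820+4.6165i) + 2·(0.3820-4.5308i) = -2.7640+9.4044i
Z[3] = 4·(-0.8820-4.6165i) + 2·(0.3820+4.5308i) = -2.7640-9.4044i
Z[4] = 4·(-3.1180-1.0898i) + 2·(2.6180-5.4288i) = -7.2360-15.2168i

DFT(4x + 2y) = 4·X + 2·Y = [0, -7.2360+15.2168i, -2.7640+9.4044i, -2.7640-9.4044i, -7.2360-15.2168i]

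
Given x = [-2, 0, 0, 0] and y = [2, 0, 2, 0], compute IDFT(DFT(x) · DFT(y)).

(x ⊛ y)[n] = Σ(m=0 to 3) x[m] · y[(n-m) mod 4]

Computing each output sample:
(x ⊛ y)[0] = -4
(x ⊛ y)[1] = 0
(x ⊛ y)[2] = -4
(x ⊛ y)[3] = 0

x ⊛ y = [-4, 0, -4, 0]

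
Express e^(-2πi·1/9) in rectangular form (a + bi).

ω_9^1 = e^(-2πi·1/9)
= cos(-2π·1/9) + i·sin(-2π·1/9)
= cos(-2π/9) + i·sin(-2π/9)

ω_9^1 = cos(-2π/9) + i·sin(-2π/9) = 0.7660-0.6428i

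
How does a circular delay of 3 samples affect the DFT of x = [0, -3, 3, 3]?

Time shift by 3: X_shifted[k] = ω_4^(3k) · X[k]
Shifted x = [-3, 3, 3, 0]

DFT(x[n-3]) = [3, -6-3i, -3, -6+3i]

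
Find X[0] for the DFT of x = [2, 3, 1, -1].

X[0] = Σ(n=0 to 3) x[n] · ω_4^0 = Σ x[n]
= (2) + (3) + (1) + (-1)

X[0] = 5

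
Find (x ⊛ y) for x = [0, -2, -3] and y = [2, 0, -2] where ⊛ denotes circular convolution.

(x ⊛ y)[n] = Σ(m=0 to 2) x[m] · y[(n-m) mod 3]

Computing each output sample:
(x ⊛ y)[0] = 4
(x ⊛ y)[1] = 2
(x ⊛ y)[2] = -6

x ⊛ y = [4, 2, -6]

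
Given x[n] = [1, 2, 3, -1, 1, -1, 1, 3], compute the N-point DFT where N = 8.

X[k] = Σ(n=0 to 7) x[n] · ω_8^(nk)
where ω_8 = e^(-2πi/8)

Computing each X[k]:
X[0] = 9
X[1] = 4.9497-1.2929i
X[2] = -2+1i
X[3] = -4.9497+2.7071i
X[4] = 3
X[5] = -4.9497-2.7071i
X[6] = -2-1i
X[7] = 4.9497+1.2929i

X = [9, 4.9497-1.2929i, -2+1i, -4.9497+2.7071i, 3, -4.9497-2.7071i, -2-1i, 4.9497+1.2929i]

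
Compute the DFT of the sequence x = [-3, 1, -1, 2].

X[k] = Σ(n=0 to 3) x[n] · ω_4^(nk)
where ω_4 = e^(-2πi/4)

Computing each X[k]:
X[0] = -1
X[1] = -2+1i
X[2] = -7
X[3] = -2-1i

X = [-1, -2+1i, -7, -2-1i]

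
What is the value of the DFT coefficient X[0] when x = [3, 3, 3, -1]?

X[0] = Σ(n=0 to 3) x[n] · ω_4^0 = Σ x[n]
= (3) + (3) + (3) + (-1)

X[0] = 8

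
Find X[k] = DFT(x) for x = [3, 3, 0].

X[k] = Σ(n=0 to 2) x[n] · ω_3^(nk)
where ω_3 = e^(-2πi/3)

Computing each X[k]:
X[0] = 6
X[1] = 1.5000-2.5981i
X[2] = 1.5000+2.5981i

X = [6, 1.5000-2.5981i, 1.5000+2.5981i]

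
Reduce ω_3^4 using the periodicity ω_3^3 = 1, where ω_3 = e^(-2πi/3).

Since ω_3^3 = 1, powers reduce modulo 3.
4 mod 3 = 1
So ω_3^4 = ω_3^1 = e^(-2πi·1/3)

ω_3^4 = ω_3^1 = -0.5000-0.8660i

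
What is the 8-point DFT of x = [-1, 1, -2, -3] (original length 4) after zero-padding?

Original 4-point DFT: [-5, 1-4i, -1, 1+4i]
Zero-padded 8-point DFT provides frequency interpolation.

DFT_8([x, 0, ...]) = [-5, 1.8284+3.4142i, 1-4i, -3.8284-0.5858i, -1, -3.8284+0.5858i, 1+4i, 1.8284-3.4142i]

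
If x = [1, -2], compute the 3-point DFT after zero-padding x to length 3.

Original 2-point DFT: [-1, 3]
Zero-padded 3-point DFT provides frequency interpolation.

DFT_3([x, 0, ...]) = [-1, 2.0000+1.7321i, 2.0000-1.7321i]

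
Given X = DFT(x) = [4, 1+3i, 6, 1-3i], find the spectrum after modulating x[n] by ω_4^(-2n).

Modulation property: DFT(ω_4^(-2n)·x[n]) = X[(k-2) mod 4], so circularly shift X by 2 positions.

X[k-2] = [6, 1-3i, 4, 1+3i]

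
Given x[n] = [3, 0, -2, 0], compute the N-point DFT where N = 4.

X[k] = Σ(n=0 to 3) x[n] · ω_4^(nk)
where ω_4 = e^(-2πi/4)

Computing each X[k]:
X[0] = 1
X[1] = 5
X[2] = 1
X[3] = 5

X = [1, 5, 1, 5]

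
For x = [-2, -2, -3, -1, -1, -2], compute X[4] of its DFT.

X[4] = Σ(n=0 to 5) x[n] · ω_6^(4n) where ω_6 = e^(-2πi/6)
= (-2)·ω_6^0 + (-2)·ω_6^4 + (-3)·ω_6^8 + (-1)·ω_6^12 + (-1)·ω_6^16 + (-2)·ω_6^20

X[4] = 1.0000+1.7321i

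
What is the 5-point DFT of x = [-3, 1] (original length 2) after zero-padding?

Original 2-point DFT: [-2, -4]
Zero-padded 5-point DFT provides frequency interpolation.

DFT_5([x, 0, ...]) = [-2, -2.6910-0.9511i, -3.8090-0.5878i, -3.8090+0.5878i, -2.6910+0.9511i]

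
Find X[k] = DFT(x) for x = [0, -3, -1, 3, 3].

X[k] = Σ(n=0 to 4) x[n] · ω_5^(nk)
where ω_5 = e^(-2πi/5)

Computing each X[k]:
X[0] = 2
X[1] = -1.6180+8.0575i
X[2] = 0.6180-0.2775i
X[3] = 0.6180+0.2775i
X[4] = -1.6180-8.0575i

X = [2, -1.6180+8.0575i, 0.6180-0.2775i, 0.6180+0.2775i, -1.6180-8.0575i]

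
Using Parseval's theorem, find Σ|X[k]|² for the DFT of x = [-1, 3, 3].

Parseval: Σ|x[n]|² = (1/N)Σ|X[k]|², so Σ|X[k]|² = N·Σ|x[n]|² = 3·19.0000

Σ|X[k]|² = N·Σ|x[n]|² = 3·19.0000 = 57.0000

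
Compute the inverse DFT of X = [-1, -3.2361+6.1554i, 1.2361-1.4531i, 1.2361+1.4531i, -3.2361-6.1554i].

x[n] = (1/5) Σ(k=0 to 4) X[k] · e^(2πikn/5)

Computing each x[n]:
x[0] = -1
x[1] = -3
x[2] = -1
x[3] = 3
x[4] = 1

x = [-1, -3, -1, 3, 1]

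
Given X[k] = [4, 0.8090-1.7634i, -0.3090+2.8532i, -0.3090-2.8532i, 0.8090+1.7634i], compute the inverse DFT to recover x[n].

x[n] = (1/5) Σ(k=0 to 4) X[k] · e^(2πikn/5)

Computing each x[n]:
x[0] = 1
x[1] = 1
x[2] = 2
x[3] = -1
x[4] = 1

x = [1, 1, 2, -1, 1]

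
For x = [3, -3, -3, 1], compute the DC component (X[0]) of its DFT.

X[0] = Σ(n=0 to 3) x[n] · ω_4^0 = Σ x[n]
= (3) + (-3) + (-3) + (1)

X[0] = -2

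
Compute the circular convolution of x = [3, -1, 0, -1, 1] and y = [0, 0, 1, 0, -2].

(x ⊛ y)[n] = Σ(m=0 to 4) x[m] · y[(n-m) mod 5]

Computing each output sample:
(x ⊛ y)[0] = 1
(x ⊛ y)[1] = 1
(x ⊛ y)[2] = 5
(x ⊛ y)[3] = -3
(x ⊛ y)[4] = -6

x ⊛ y = [1, 1, 5, -3, -6]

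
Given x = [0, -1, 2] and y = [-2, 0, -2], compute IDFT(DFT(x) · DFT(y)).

(x ⊛ y)[n] = Σ(m=0 to 2) x[m] · y[(n-m) mod 3]

Computing each output sample:
(x ⊛ y)[0] = 2
(x ⊛ y)[1] = -2
(x ⊛ y)[2] = -4

x ⊛ y = [2, -2, -4]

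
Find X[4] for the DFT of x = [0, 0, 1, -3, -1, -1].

X[4] = Σ(n=0 to 5) x[n] · ω_6^(4n) where ω_6 = e^(-2πi/6)
= (0)·ω_6^0 + (0)·ω_6^4 + (1)·ω_6^8 + (-3)·ω_6^12 + (-1)·ω_6^16 + (-1)·ω_6^20

X[4] = -2.5000-0.8660i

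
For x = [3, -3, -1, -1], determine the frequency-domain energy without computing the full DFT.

Parseval: Σ|x[n]|² = (1/N)Σ|X[k]|², so Σ|X[k]|² = N·Σ|x[n]|² = 4·20.0000

Σ|X[k]|² = N·Σ|x[n]|² = 4·20.0000 = 80.0000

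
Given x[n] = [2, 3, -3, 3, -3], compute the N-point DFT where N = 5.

X[k] = Σ(n=0 to 4) x[n] · ω_5^(nk)
where ω_5 = e^(-2πi/5)

Computing each X[k]:
X[0] = 2
X[1] = 2.0000-2.1796i
X[2] = 2.0000-9.2331i
X[3] = 2.0000+9.2331i
X[4] = 2.0000+2.1796i

X = [2, 2.0000-2.1796i, 2.0000-9.2331i, 2.0000+9.2331i, 2.0000+2.1796i]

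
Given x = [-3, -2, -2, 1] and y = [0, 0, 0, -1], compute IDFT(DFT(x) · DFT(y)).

(x ⊛ y)[n] = Σ(m=0 to 3) x[m] · y[(n-m) mod 4]

Computing each output sample:
(x ⊛ y)[0] = 2
(x ⊛ y)[1] = 2
(x ⊛ y)[2] = -1
(x ⊛ y)[3] = 3

x ⊛ y = [2, 2, -1, 3]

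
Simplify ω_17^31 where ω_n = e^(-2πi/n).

Since ω_17^17 = 1, powers reduce modulo 17.
31 mod 17 = 14
So ω_17^31 = ω_17^14 = e^(-2πi·14/17)

ω_17^31 = ω_17^14 = 0.4457+0.8952i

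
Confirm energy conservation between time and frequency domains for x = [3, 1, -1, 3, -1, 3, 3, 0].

Time domain:
Σ|x[n]|² = |3|² + |1|² + |-1|² + |3|² + |-1|² + |3|² + |3|² + |0|² = 39.0000

Frequency domain:
(1/8)Σ|X[k]|² = (1/8)(|11|² + |0.4645+3.2929i|² + |-1i|² + |7.5355-4.7071i|² + |-3|² + |7.5355+4.7071i|² + |1i|² + |0.4645-3.2929i|²) = (1/8)·312.0000 = 39.0000

Both sides agree, confirming Parseval's theorem.

Σ|x[n]|² = (1/N)Σ|X[k]|² = 39.0000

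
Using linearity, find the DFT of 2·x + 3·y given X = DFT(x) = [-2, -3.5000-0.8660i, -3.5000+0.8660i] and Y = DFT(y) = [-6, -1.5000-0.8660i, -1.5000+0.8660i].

By linearity: DFT(2x + 3y) = 2·DFT(x) + 3·DFT(y)
= 2·[-2, -3.5000-0.8660i, -3.5000+0.8660i] + 3·[-6, -1.5000-0.8660i, -1.5000+0.8660i]

Computing element-wise:
Z[0] = 2·(-2) + 3·(-6) = -22
Z[1] = 2·(-3.5000-0.8660i) + 3·(-1.5000-0.8660i) = -11.5000-4.3300i
Z[2] = 2·(-3.5000+0.8660i) + 3·(-1.5000+0.8660i) = -11.5000+4.3300i

DFT(2x + 3y) = 2·X + 3·Y = [-22, -11.5000-4.3300i, -11.5000+4.3300i]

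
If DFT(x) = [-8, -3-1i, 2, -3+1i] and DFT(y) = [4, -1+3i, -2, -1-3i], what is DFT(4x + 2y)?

By linearity: DFT(4x + 2y) = 4·DFT(x) + 2·DFT(y)
= 4·[-8, -3-1i, 2, -3+1i] + 2·[4, -1+3i, -2, -1-3i]

Computing element-wise:
Z[0] = 4·(-8) + 2·(4) = -24
Z[1] = 4·(-3-1i) + 2·(-1+3i) = -14+2i
Z[2] = 4·(2) + 2·(-2) = 4
Z[3] = 4·(-3+1i) + 2·(-1-3i) = -14-2i

DFT(4x + 2y) = 4·X + 2·Y = [-24, -14+2i, 4, -14-2i]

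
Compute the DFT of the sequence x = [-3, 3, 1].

X[k] = Σ(n=0 to 2) x[n] · ω_3^(nk)
where ω_3 = e^(-2πi/3)

Computing each X[k]:
X[0] = 1
X[1] = -5.0000-1.7321i
X[2] = -5.0000+1.7321i

X = [1, -5.0000-1.7321i, -5.0000+1.7321i]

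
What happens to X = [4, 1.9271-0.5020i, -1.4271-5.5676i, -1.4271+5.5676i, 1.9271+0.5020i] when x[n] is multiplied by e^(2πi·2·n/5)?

Modulation property: DFT(ω_5^(-2n)·x[n]) = X[(k-2) mod 5], so circularly shift X by 2 positions.

X[k-2] = [-1.4271+5.5676i, 1.9271+0.5020i, 4, 1.9271-0.5020i, -1.4271-5.5676i]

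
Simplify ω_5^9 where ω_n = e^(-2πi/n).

Since ω_5^5 = 1, powers reduce modulo 5.
9 mod 5 = 4
So ω_5^9 = ω_5^4 = e^(-2πi·4/5)

ω_5^9 = ω_5^4 = 0.3090+0.9511i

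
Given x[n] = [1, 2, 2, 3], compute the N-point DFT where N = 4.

X[k] = Σ(n=0 to 3) x[n] · ω_4^(nk)
where ω_4 = e^(-2πi/4)

Computing each X[k]:
X[0] = 8
X[1] = -1+1i
X[2] = -2
X[3] = -1-1i

X = [8, -1+1i, -2, -1-1i]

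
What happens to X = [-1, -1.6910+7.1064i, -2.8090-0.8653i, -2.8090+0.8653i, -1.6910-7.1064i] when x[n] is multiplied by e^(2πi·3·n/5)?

Modulation property: DFT(ω_5^(-3n)·x[n]) = X[(k-3) mod 5], so circularly shift X by 3 positions.

X[k-3] = [-2.8090-0.8653i, -2.8090+0.8653i, -1.6910-7.1064i, -1, -1.6910+7.1064i]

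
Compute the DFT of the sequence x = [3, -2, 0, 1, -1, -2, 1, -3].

X[k] = Σ(n=0 to 7) x[n] · ω_8^(nk)
where ω_8 = e^(-2πi/8)

Computing each X[k]:
X[0] = -3
X[1] = 1.1716-1.8284i
X[2] = 1+2i
X[3] = 6.8284-3.8284i
X[4] = 9
X[5] = 6.8284+3.8284i
X[6] = 1-2i
X[7] = 1.1716+1.8284i

X = [-3, 1.1716-1.8284i, 1+2i, 6.8284-3.8284i, 9, 6.8284+3.8284i, 1-2i, 1.1716+1.8284i]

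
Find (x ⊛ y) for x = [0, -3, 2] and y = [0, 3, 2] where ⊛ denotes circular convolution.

(x ⊛ y)[n] = Σ(m=0 to 2) x[m] · y[(n-m) mod 3]

Computing each output sample:
(x ⊛ y)[0] = 0
(x ⊛ y)[1] = 4
(x ⊛ y)[2] = -9

x ⊛ y = [0, 4, -9]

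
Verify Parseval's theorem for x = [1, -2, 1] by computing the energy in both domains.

Time domain:
Σ|x[n]|² = |1|² + |-2|² + |1|² = 6.0000

Frequency domain:
(1/3)Σ|X[k]|² = (1/3)(|0|² + |1.5000+2.5981i|² + |1.5000-2.5981i|²) = (1/3)·18.0000 = 6.0000

Both sides agree, confirming Parseval's theorem.

Σ|x[n]|² = (1/N)Σ|X[k]|² = 6.0000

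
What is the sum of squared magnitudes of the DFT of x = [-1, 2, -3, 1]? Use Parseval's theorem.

Parseval: Σ|x[n]|² = (1/N)Σ|X[k]|², so Σ|X[k]|² = N·Σ|x[n]|² = 4·15.0000

Σ|X[k]|² = N·Σ|x[n]|² = 4·15.0000 = 60.0000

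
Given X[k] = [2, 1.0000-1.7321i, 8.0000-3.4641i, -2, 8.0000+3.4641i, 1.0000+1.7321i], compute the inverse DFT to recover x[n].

x[n] = (1/6) Σ(k=0 to 5) X[k] · e^(2πikn/6)

Computing each x[n]:
x[0] = 3
x[1] = 1
x[2] = -2
x[3] = 3
x[4] = -1
x[5] = -2

x = [3, 1, -2, 3, -1, -2]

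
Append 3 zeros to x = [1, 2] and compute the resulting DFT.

Original 2-point DFT: [3, -1]
Zero-padded 5-point DFT provides frequency interpolation.

DFT_5([x, 0, ...]) = [3, 1.6180-1.9021i, -0.6180-1.1756i, -0.6180+1.1756i, 1.6180+1.9021i]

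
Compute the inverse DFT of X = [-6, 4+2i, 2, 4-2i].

x[n] = (1/4) Σ(k=0 to 3) X[k] · e^(2πikn/4)

Computing each x[n]:
x[0] = 1
x[1] = -3
x[2] = -3
x[3] = -1

x = [1, -3, -3, -1]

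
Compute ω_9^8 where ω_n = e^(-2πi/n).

ω_9^8 = e^(-2πi·8/9)
= cos(-2π·8/9) + i·sin(-2π·8/9)
= cos(-16π/9) + i·sin(-16π/9)

ω_9^8 = cos(-16π/9) + i·sin(-16π/9) = 0.7660+0.6428i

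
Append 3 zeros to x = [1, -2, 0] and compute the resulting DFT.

Original 3-point DFT: [-1, 2.0000+1.7321i, 2.0000-1.7321i]
Zero-padded 6-point DFT provides frequency interpolation.

DFT_6([x, 0, ...]) = [-1, 1.7321i, 2.0000+1.7321i, 3, 2.0000-1.7321i, -1.7321i]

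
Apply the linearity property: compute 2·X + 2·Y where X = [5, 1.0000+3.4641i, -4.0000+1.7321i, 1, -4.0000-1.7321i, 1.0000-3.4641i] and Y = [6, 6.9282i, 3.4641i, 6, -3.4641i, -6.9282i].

By linearity: DFT(2x + 2y) = 2·DFT(x) + 2·DFT(y)
= 2·[5, 1.0000+3.4641i, -4.0000+1.7321i, 1, -4.0000-1.7321i, 1.0000-3.4641i] + 2·[6, 6.9282i, 3.4641i, 6, -3.4641i, -6.9282i]

Computing element-wise:
Z[0] = 2·(5) + 2·(6) = 22
Z[1] = 2·(1.0000+3.4641i) + 2·(6.9282i) = 2.0000+20.7846i
Z[2] = 2·(-4.0000+1.7321i) + 2·(3.4641i) = -8.0000+10.3924i
Z[3] = 2·(1) + 2·(6) = 14
Z[4] = 2·(-4.0000-1.7321i) + 2·(-3.4641i) = -8.0000-10.3924i
Z[5] = 2·(1.0000-3.4641i) + 2·(-6.9282i) = 2.0000-20.7846i

DFT(2x + 2y) = 2·X + 2·Y = [22, 2.0000+20.7846i, -8.0000+10.3924i, 14, -8.0000-10.3924i, 2.0000-20.7846i]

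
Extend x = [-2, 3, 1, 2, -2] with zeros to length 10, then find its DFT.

Original 5-point DFT: [2, -4.1180-4.1675i, -1.8820-3.8900i, -1.8820+3.8900i, -4.1180+4.1675i]
Zero-padded 10-point DFT provides frequency interpolation.

DFT_10([x, 0, ...]) = [2, 1.7361-3.4410i, -4.1180-4.1675i, -2.7361+0.8123i, -1.8820-3.8900i, -8, -1.8820+3.8900i, -2.7361-0.8123i, -4.1180+4.1675i, 1.7361+3.4410i]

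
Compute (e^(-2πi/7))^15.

Since ω_7^7 = 1, powers reduce modulo 7.
15 mod 7 = 1
So ω_7^15 = ω_7^1 = e^(-2πi·1/7)

ω_7^15 = ω_7^1 = 0.6235-0.7818i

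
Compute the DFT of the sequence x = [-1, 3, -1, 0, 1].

X[k] = Σ(n=0 to 4) x[n] · ω_5^(nk)
where ω_5 = e^(-2πi/5)

Computing each X[k]:
X[0] = 2
X[1] = 1.0451-1.3143i
X[2] = -4.5451-2.1266i
X[3] = -4.5451+2.1266i
X[4] = 1.0451+1.3143i

X = [2, 1.0451-1.3143i, -4.5451-2.1266i, -4.5451+2.1266i, 1.0451+1.3143i]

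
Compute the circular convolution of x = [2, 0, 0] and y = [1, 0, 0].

(x ⊛ y)[n] = Σ(m=0 to 2) x[m] · y[(n-m) mod 3]

Computing each output sample:
(x ⊛ y)[0] = 2
(x ⊛ y)[1] = 0
(x ⊛ y)[2] = 0

x ⊛ y = [2, 0, 0]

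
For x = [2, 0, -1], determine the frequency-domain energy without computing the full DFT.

Parseval: Σ|x[n]|² = (1/N)Σ|X[k]|², so Σ|X[k]|² = N·Σ|x[n]|² = 3·5.0000

Σ|X[k]|² = N·Σ|x[n]|² = 3·5.0000 = 15.0000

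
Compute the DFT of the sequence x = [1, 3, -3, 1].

X[k] = Σ(n=0 to 3) x[n] · ω_4^(nk)
where ω_4 = e^(-2πi/4)

Computing each X[k]:
X[0] = 2
X[1] = 4-2i
X[2] = -6
X[3] = 4+2i

X = [2, 4-2i, -6, 4+2i]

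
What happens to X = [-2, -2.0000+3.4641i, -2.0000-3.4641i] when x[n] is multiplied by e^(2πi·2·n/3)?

Modulation property: DFT(ω_3^(-2n)·x[n]) = X[(k-2) mod 3], so circularly shift X by 2 positions.

X[k-2] = [-2.0000+3.4641i, -2.0000-3.4641i, -2]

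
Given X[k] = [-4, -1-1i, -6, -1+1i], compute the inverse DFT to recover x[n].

x[n] = (1/4) Σ(k=0 to 3) X[k] · e^(2πikn/4)

Computing each x[n]:
x[0] = -3
x[1] = 1
x[2] = -2
x[3] = 0

x = [-3, 1, -2, 0]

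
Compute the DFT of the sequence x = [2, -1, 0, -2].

X[k] = Σ(n=0 to 3) x[n] · ω_4^(nk)
where ω_4 = e^(-2πi/4)

Computing each X[k]:
X[0] = -1
X[1] = 2-1i
X[2] = 5
X[3] = 2+1i

X = [-1, 2-1i, 5, 2+1i]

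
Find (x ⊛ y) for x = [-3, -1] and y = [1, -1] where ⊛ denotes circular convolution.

(x ⊛ y)[n] = Σ(m=0 to 1) x[m] · y[(n-m) mod 2]

Computing each output sample:
(x ⊛ y)[0] = -2
(x ⊛ y)[1] = 2

x ⊛ y = [-2, 2]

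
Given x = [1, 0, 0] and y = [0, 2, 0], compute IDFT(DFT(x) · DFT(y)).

(x ⊛ y)[n] = Σ(m=0 to 2) x[m] · y[(n-m) mod 3]

Computing each output sample:
(x ⊛ y)[0] = 0
(x ⊛ y)[1] = 2
(x ⊛ y)[2] = 0

x ⊛ y = [0, 2, 0]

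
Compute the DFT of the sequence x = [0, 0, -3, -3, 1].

X[k] = Σ(n=0 to 4) x[n] · ω_5^(nk)
where ω_5 = e^(-2πi/5)

Computing each X[k]:
X[0] = -5
X[1] = 5.1631+0.9511i
X[2] = -2.6631+0.5878i
X[3] = -2.6631-0.5878i
X[4] = 5.1631-0.9511i

X = [-5, 5.1631+0.9511i, -2.6631+0.5878i, -2.6631-0.5878i, 5.1631-0.9511i]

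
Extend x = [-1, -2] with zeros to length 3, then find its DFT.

Original 2-point DFT: [-3, 1]
Zero-padded 3-point DFT provides frequency interpolation.

DFT_3([x, 0, ...]) = [-3, 1.7321i, -1.7321i]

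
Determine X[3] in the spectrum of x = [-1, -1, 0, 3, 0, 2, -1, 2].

X[3] = Σ(n=0 to 7) x[n] · ω_8^(3n) where ω_8 = e^(-2πi/8)
= (-1)·ω_8^0 + (-1)·ω_8^3 + (0)·ω_8^6 + (3)·ω_8^9 + (0)·ω_8^12 + (2)·ω_8^15 + (-1)·ω_8^18 + (2)·ω_8^21

X[3] = 1.8284+2.4142i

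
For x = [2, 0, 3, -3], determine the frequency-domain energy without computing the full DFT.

Parseval: Σ|x[n]|² = (1/N)Σ|X[k]|², so Σ|X[k]|² = N·Σ|x[n]|² = 4·22.0000

Σ|X[k]|² = N·Σ|x[n]|² = 4·22.0000 = 88.0000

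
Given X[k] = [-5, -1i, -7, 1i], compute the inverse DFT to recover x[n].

x[n] = (1/4) Σ(k=0 to 3) X[k] · e^(2πikn/4)

Computing each x[n]:
x[0] = -3
x[1] = 1
x[2] = -3
x[3] = 0

x = [-3, 1, -3, 0]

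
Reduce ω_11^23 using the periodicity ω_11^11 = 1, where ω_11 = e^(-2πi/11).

Since ω_11^11 = 1, powers reduce modulo 11.
23 mod 11 = 1
So ω_11^23 = ω_11^1 = e^(-2πi·1/11)

ω_11^23 = ω_11^1 = 0.8413-0.5406i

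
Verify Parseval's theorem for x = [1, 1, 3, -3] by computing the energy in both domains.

Time domain:
Σ|x[n]|² = |1|² + |1|² + |3|² + |-3|² = 20.0000

Frequency domain:
(1/4)Σ|X[k]|² = (1/4)(|2|² + |-2-4i|² + |6|² + |-2+4i|²) = (1/4)·80.0000 = 20.0000

Both sides agree, confirming Parseval's theorem.

Σ|x[n]|² = (1/N)Σ|X[k]|² = 20.0000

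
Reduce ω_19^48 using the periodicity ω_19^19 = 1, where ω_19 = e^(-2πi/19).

Since ω_19^19 = 1, powers reduce modulo 19.
48 mod 19 = 10
So ω_19^48 = ω_19^10 = e^(-2πi·10/19)

ω_19^48 = ω_19^10 = -0.9864+0.1646i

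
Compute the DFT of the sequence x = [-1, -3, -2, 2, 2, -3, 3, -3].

X[k] = Σ(n=0 to 7) x[n] · ω_8^(nk)
where ω_8 = e^(-2πi/8)

Computing each X[k]:
X[0] = -5
X[1] = -6.5355+1.4645i
X[2] = 5i
X[3] = 0.5355-8.5355i
X[4] = 9
X[5] = 0.5355+8.5355i
X[6] = -5i
X[7] = -6.5355-1.4645i

X = [-5, -6.5355+1.4645i, 5i, 0.5355-8.5355i, 9, 0.5355+8.5355i, -5i, -6.5355-1.4645i]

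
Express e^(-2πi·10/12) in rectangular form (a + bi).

ω_12^10 = e^(-2πi·10/12)
= cos(-2π·10/12) + i·sin(-2π·10/12)
= cos(-20π/12) + i·sin(-20π/12)

ω_12^10 = cos(-20π/12) + i·sin(-20π/12) = 0.5000+0.8660i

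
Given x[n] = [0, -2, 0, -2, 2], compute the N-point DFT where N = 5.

X[k] = Σ(n=0 to 4) x[n] · ω_5^(nk)
where ω_5 = e^(-2πi/5)

Computing each X[k]:
X[0] = -2
X[1] = 1.6180+2.6287i
X[2] = -0.6180+4.2533i
X[3] = -0.6180-4.2533i
X[4] = 1.6180-2.6287i

X = [-2, 1.6180+2.6287i, -0.6180+4.2533i, -0.6180-4.2533i, 1.6180-2.6287i]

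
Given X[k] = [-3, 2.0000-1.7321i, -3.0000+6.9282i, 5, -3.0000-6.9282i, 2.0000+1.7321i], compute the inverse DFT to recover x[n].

x[n] = (1/6) Σ(k=0 to 5) X[k] · e^(2πikn/6)

Computing each x[n]:
x[0] = 0
x[1] = -2
x[2] = 3
x[3] = -3
x[4] = -2
x[5] = 1

x = [0, -2, 3, -3, -2, 1]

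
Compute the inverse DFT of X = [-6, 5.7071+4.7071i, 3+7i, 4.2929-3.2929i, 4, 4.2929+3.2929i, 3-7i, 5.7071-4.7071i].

x[n] = (1/8) Σ(k=0 to 7) X[k] · e^(2πikn/8)

Computing each x[n]:
x[0] = 3
x[1] = -3
x[2] = -3
x[3] = 0
x[4] = -2
x[5] = -3
x[6] = 1
x[7] = 1

x = [3, -3, -3, 0, -2, -3, 1, 1]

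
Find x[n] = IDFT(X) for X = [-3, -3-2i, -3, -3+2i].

x[n] = (1/4) Σ(k=0 to 3) X[k] · e^(2πikn/4)

Computing each x[n]:
x[0] = -3
x[1] = 1
x[2] = 0
x[3] = -1

x = [-3, 1, 0, -1]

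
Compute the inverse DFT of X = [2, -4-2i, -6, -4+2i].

x[n] = (1/4) Σ(k=0 to 3) X[k] · e^(2πikn/4)

Computing each x[n]:
x[0] = -3
x[1] = 3
x[2] = 1
x[3] = 1

x = [-3, 3, 1, 1]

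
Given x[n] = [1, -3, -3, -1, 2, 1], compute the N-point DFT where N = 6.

X[k] = Σ(n=0 to 5) x[n] · ω_6^(nk)
where ω_6 = e^(-2πi/6)

Computing each X[k]:
X[0] = -3
X[1] = 1.5000+7.7942i
X[2] = 1.5000-0.8660i
X[3] = 3
X[4] = 1.5000+0.8660i
X[5] = 1.5000-7.7942i

X = [-3, 1.5000+7.7942i, 1.5000-0.8660i, 3, 1.5000+0.8660i, 1.5000-7.7942i]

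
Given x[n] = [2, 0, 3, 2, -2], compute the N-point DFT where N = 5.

X[k] = Σ(n=0 to 4) x[n] · ω_5^(nk)
where ω_5 = e^(-2πi/5)

Computing each X[k]:
X[0] = 5
X[1] = -2.6631-2.4899i
X[2] = 5.1631-0.2245i
X[3] = 5.1631+0.2245i
X[4] = -2.6631+2.4899i

X = [5, -2.6631-2.4899i, 5.1631-0.2245i, 5.1631+0.2245i, -2.6631+2.4899i]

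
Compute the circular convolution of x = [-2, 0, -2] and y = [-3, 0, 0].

(x ⊛ y)[n] = Σ(m=0 to 2) x[m] · y[(n-m) mod 3]

Computing each output sample:
(x ⊛ y)[0] = 6
(x ⊛ y)[1] = 0
(x ⊛ y)[2] = 6

x ⊛ y = [6, 0, 6]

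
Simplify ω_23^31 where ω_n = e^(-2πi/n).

Since ω_23^23 = 1, powers reduce modulo 23.
31 mod 23 = 8
So ω_23^31 = ω_23^8 = e^(-2πi·8/23)

ω_23^31 = ω_23^8 = -0.5767-0.8170i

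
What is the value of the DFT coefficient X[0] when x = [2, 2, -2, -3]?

X[0] = Σ(n=0 to 3) x[n] · ω_4^0 = Σ x[n]
= (2) + (2) + (-2) + (-3)

X[0] = -1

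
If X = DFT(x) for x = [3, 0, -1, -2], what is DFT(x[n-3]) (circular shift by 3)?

Time shift by 3: X_shifted[k] = ω_4^(3k) · X[k]
Shifted x = [0, -1, -2, 3]

DFT(x[n-3]) = [0, 2+4i, -4, 2-4i]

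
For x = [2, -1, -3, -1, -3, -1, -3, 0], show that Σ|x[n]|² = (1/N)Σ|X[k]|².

Time domain:
Σ|x[n]|² = |2|² + |-1|² + |-3|² + |-1|² + |-3|² + |-1|² + |-3|² + |0|² = 34.0000

Frequency domain:
(1/8)Σ|X[k]|² = (1/8)(|-10|² + |5.7071+0.7071i|² + |5+1i|² + |4.2929+0.7071i|² + |-4|² + |4.2929-0.7071i|² + |5-1i|² + |5.7071-0.7071i|²) = (1/8)·272.0000 = 34.0000

Both sides agree, confirming Parseval's theorem.

Σ|x[n]|² = (1/N)Σ|X[k]|² = 34.0000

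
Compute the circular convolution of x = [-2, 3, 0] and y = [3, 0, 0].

(x ⊛ y)[n] = Σ(m=0 to 2) x[m] · y[(n-m) mod 3]

Computing each output sample:
(x ⊛ y)[0] = -6
(x ⊛ y)[1] = 9
(x ⊛ y)[2] = 0

x ⊛ y = [-6, 9, 0]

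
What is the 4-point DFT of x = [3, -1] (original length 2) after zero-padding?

Original 2-point DFT: [2, 4]
Zero-padded 4-point DFT provides frequency interpolation.

DFT_4([x, 0, ...]) = [2, 3+1i, 4, 3-1i]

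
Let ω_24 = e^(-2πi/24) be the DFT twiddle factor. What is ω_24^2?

ω_24^2 = e^(-2πi·2/24)
= cos(-2π·2/24) + i·sin(-2π·2/24)
= cos(-4π/24) + i·sin(-4π/24)

ω_24^2 = cos(-4π/24) + i·sin(-4π/24) = 0.8660-0.5000i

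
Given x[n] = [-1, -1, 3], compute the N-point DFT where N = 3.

X[k] = Σ(n=0 to 2) x[n] · ω_3^(nk)
where ω_3 = e^(-2πi/3)

Computing each X[k]:
X[0] = 1
X[1] = -2.0000+3.4641i
X[2] = -2.0000-3.4641i

X = [1, -2.0000+3.4641i, -2.0000-3.4641i]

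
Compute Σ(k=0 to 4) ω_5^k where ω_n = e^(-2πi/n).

Sum of all nth roots of unity equals 0 for n > 1 (geometric series with r ≠ 1).

0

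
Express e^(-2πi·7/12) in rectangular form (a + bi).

ω_12^7 = e^(-2πi·7/12)
= cos(-2π·7/12) + i·sin(-2π·7/12)
= cos(-14π/12) + i·sin(-14π/12)

ω_12^7 = cos(-14π/12) + i·sin(-14π/12) = -0.8660+0.5000i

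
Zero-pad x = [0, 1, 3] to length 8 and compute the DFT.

Original 3-point DFT: [4, -2.0000+1.7321i, -2.0000-1.7321i]
Zero-padded 8-point DFT provides frequency interpolation.

DFT_8([x, 0, ...]) = [4, 0.7071-3.7071i, -3-1i, -0.7071+2.2929i, 2, -0.7071-2.2929i, -3+1i, 0.7071+3.7071i]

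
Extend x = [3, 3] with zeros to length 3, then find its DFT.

Original 2-point DFT: [6, 0]
Zero-padded 3-point DFT provides frequency interpolation.

DFT_3([x, 0, ...]) = [6, 1.5000-2.5981i, 1.5000+2.5981i]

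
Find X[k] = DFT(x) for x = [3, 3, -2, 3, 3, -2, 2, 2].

X[k] = Σ(n=0 to 7) x[n] · ω_8^(nk)
where ω_8 = e^(-2πi/8)

Computing each X[k]:
X[0] = 12
X[1] = 2.8284-0.2426i
X[2] = 6+4i
X[3] = -2.8284-8.2426i
X[4] = 0
X[5] = -2.8284+8.2426i
X[6] = 6-4i
X[7] = 2.8284+0.2426i

X = [12, 2.8284-0.2426i, 6+4i, -2.8284-8.2426i, 0, -2.8284+8.2426i, 6-4i, 2.8284+0.2426i]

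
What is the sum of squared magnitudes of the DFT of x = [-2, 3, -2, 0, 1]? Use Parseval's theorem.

Parseval: Σ|x[n]|² = (1/N)Σ|X[k]|², so Σ|X[k]|² = N·Σ|x[n]|² = 5·18.0000

Σ|X[k]|² = N·Σ|x[n]|² = 5·18.0000 = 90.0000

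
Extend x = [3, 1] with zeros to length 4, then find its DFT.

Original 2-point DFT: [4, 2]
Zero-padded 4-point DFT provides frequency interpolation.

DFT_4([x, 0, ...]) = [4, 3-1i, 2, 3+1i]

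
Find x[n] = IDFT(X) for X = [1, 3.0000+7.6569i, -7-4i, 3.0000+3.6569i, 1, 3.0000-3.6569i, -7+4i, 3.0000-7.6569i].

x[n] = (1/8) Σ(k=0 to 7) X[k] · e^(2πikn/8)

Computing each x[n]:
x[0] = 0
x[1] = -1
x[2] = 1
x[3] = -3
x[4] = -3
x[5] = 3
x[6] = 3
x[7] = 1

x = [0, -1, 1, -3, -3, 3, 3, 1]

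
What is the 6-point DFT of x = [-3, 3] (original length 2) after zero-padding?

Original 2-point DFT: [0, -6]
Zero-padded 6-point DFT provides frequency interpolation.

DFT_6([x, 0, ...]) = [0, -1.5000-2.5981i, -4.5000-2.5981i, -6, -4.5000+2.5981i, -1.5000+2.5981i]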